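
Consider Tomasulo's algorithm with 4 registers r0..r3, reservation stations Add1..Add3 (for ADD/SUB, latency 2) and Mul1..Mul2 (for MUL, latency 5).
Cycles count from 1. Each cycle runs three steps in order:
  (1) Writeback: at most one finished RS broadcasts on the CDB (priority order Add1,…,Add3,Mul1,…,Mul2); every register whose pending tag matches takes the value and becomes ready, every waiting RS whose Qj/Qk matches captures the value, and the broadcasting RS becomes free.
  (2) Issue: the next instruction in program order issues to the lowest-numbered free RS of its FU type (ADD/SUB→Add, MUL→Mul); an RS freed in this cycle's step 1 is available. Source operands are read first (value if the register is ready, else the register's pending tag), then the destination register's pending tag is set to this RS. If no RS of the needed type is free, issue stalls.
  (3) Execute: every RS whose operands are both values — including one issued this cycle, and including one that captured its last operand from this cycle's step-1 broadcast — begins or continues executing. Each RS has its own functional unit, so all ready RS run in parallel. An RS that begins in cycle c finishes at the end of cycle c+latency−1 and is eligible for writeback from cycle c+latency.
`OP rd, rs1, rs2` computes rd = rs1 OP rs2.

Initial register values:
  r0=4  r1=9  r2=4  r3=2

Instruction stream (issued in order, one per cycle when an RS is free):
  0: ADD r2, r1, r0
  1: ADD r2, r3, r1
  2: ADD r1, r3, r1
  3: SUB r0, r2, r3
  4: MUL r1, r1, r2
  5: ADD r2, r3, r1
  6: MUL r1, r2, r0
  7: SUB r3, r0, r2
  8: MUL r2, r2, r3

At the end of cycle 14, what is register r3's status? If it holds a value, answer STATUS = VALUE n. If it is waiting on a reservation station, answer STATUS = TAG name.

c1: issue ADD r2<-Add1 | r0:4,r1:9,r2:Add1,r3:2
c2: issue ADD r2<-Add2 | r0:4,r1:9,r2:Add2,r3:2
c3: CDB Add1=13; issue ADD r1<-Add1 | r0:4,r1:Add1,r2:Add2,r3:2
c4: CDB Add2=11; issue SUB r0<-Add2 | r0:Add2,r1:Add1,r2:11,r3:2
c5: CDB Add1=11; issue MUL r1<-Mul1 | r0:Add2,r1:Mul1,r2:11,r3:2
c6: CDB Add2=9; issue ADD r2<-Add1 | r0:9,r1:Mul1,r2:Add1,r3:2
c7: issue MUL r1<-Mul2 | r0:9,r1:Mul2,r2:Add1,r3:2
c8: issue SUB r3<-Add2 | r0:9,r1:Mul2,r2:Add1,r3:Add2
c9: stall | r0:9,r1:Mul2,r2:Add1,r3:Add2
c10: CDB Mul1=121; issue MUL r2<-Mul1 | r0:9,r1:Mul2,r2:Mul1,r3:Add2
c11: - | r0:9,r1:Mul2,r2:Mul1,r3:Add2
c12: CDB Add1=123 | r0:9,r1:Mul2,r2:Mul1,r3:Add2
c13: - | r0:9,r1:Mul2,r2:Mul1,r3:Add2
c14: CDB Add2=-114 | r0:9,r1:Mul2,r2:Mul1,r3:-114

STATUS = VALUE -114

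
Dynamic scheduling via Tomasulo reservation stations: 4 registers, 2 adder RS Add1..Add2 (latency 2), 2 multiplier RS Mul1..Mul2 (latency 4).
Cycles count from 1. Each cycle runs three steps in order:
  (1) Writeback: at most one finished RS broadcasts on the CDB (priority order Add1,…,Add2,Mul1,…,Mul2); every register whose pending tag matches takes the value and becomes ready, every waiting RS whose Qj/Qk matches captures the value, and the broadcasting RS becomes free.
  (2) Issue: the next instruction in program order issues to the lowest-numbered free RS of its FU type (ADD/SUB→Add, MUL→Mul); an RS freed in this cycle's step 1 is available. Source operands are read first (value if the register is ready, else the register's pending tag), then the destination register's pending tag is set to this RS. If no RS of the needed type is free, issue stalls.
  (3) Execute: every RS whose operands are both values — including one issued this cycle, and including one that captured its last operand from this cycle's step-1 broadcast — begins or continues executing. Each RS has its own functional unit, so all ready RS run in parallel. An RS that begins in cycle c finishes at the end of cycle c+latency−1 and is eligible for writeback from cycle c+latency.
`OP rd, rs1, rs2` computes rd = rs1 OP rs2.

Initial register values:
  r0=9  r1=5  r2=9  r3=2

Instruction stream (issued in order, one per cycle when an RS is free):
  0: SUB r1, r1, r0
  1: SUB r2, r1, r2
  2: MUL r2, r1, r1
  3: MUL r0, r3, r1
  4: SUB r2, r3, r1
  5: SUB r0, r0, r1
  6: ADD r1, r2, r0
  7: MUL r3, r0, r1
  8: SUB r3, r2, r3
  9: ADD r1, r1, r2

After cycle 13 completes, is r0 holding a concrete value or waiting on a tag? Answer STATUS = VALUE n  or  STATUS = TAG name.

cycle 1: issue SUB r1<-Add1 // r0:9,r1:Add1,r2:9,r3:2
cycle 2: issue SUB r2<-Add2 // r0:9,r1:Add1,r2:Add2,r3:2
cycle 3: CDB Add1=-4; issue MUL r2<-Mul1 // r0:9,r1:-4,r2:Mul1,r3:2
cycle 4: issue MUL r0<-Mul2 // r0:Mul2,r1:-4,r2:Mul1,r3:2
cycle 5: CDB Add2=-13; issue SUB r2<-Add1 // r0:Mul2,r1:-4,r2:Add1,r3:2
cycle 6: issue SUB r0<-Add2 // r0:Add2,r1:-4,r2:Add1,r3:2
cycle 7: CDB Add1=6; issue ADD r1<-Add1 // r0:Add2,r1:Add1,r2:6,r3:2
cycle 8: CDB Mul1=16; issue MUL r3<-Mul1 // r0:Add2,r1:Add1,r2:6,r3:Mul1
cycle 9: CDB Mul2=-8; stall // r0:Add2,r1:Add1,r2:6,r3:Mul1
cycle 10: stall // r0:Add2,r1:Add1,r2:6,r3:Mul1
cycle 11: CDB Add2=-4; issue SUB r3<-Add2 // r0:-4,r1:Add1,r2:6,r3:Add2
cycle 12: stall // r0:-4,r1:Add1,r2:6,r3:Add2
cycle 13: CDB Add1=2; issue ADD r1<-Add1 // r0:-4,r1:Add1,r2:6,r3:Add2

STATUS = VALUE -4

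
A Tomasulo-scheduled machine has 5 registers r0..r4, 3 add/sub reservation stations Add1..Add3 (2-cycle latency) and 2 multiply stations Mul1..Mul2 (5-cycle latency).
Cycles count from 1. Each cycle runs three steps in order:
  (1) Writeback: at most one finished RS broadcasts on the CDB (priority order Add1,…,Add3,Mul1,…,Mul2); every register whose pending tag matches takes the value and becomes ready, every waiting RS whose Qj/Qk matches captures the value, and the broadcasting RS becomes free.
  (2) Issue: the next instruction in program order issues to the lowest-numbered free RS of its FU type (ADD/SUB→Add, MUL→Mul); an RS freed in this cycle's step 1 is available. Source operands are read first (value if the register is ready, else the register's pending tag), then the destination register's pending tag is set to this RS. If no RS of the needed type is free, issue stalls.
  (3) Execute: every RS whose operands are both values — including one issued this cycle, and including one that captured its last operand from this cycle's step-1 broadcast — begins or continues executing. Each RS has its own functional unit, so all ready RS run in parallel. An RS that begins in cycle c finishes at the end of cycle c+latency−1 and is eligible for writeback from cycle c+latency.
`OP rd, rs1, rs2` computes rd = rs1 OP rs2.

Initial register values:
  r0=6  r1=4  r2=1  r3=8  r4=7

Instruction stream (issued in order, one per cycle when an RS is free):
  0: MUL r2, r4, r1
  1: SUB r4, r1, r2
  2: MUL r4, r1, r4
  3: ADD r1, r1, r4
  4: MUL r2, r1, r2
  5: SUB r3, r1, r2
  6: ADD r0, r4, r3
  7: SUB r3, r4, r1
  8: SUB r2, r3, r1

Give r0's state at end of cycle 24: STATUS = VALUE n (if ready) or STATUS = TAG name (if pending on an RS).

STATUS = VALUE 2388

cycle 1: issue MUL r2<-Mul1 // r0:6,r1:4,r2:Mul1,r3:8,r4:7
cycle 2: issue SUB r4<-Add1 // r0:6,r1:4,r2:Mul1,r3:8,r4:Add1
cycle 3: issue MUL r4<-Mul2 // r0:6,r1:4,r2:Mul1,r3:8,r4:Mul2
cycle 4: issue ADD r1<-Add2 // r0:6,r1:Add2,r2:Mul1,r3:8,r4:Mul2
cycle 5: stall // r0:6,r1:Add2,r2:Mul1,r3:8,r4:Mul2
cycle 6: CDB Mul1=28; issue MUL r2<-Mul1 // r0:6,r1:Add2,r2:Mul1,r3:8,r4:Mul2
cycle 7: issue SUB r3<-Add3 // r0:6,r1:Add2,r2:Mul1,r3:Add3,r4:Mul2
cycle 8: CDB Add1=-24; issue ADD r0<-Add1 // r0:Add1,r1:Add2,r2:Mul1,r3:Add3,r4:Mul2
cycle 9: stall // r0:Add1,r1:Add2,r2:Mul1,r3:Add3,r4:Mul2
cycle 10: stall // r0:Add1,r1:Add2,r2:Mul1,r3:Add3,r4:Mul2
cycle 11: stall // r0:Add1,r1:Add2,r2:Mul1,r3:Add3,r4:Mul2
cycle 12: stall // r0:Add1,r1:Add2,r2:Mul1,r3:Add3,r4:Mul2
cycle 13: CDB Mul2=-96; stall // r0:Add1,r1:Add2,r2:Mul1,r3:Add3,r4:-96
cycle 14: stall // r0:Add1,r1:Add2,r2:Mul1,r3:Add3,r4:-96
cycle 15: CDB Add2=-92; issue SUB r3<-Add2 // r0:Add1,r1:-92,r2:Mul1,r3:Add2,r4:-96
cycle 16: stall // r0:Add1,r1:-92,r2:Mul1,r3:Add2,r4:-96
cycle 17: CDB Add2=-4; issue SUB r2<-Add2 // r0:Add1,r1:-92,r2:Add2,r3:-4,r4:-96
cycle 18: - // r0:Add1,r1:-92,r2:Add2,r3:-4,r4:-96
cycle 19: CDB Add2=88 // r0:Add1,r1:-92,r2:88,r3:-4,r4:-96
cycle 20: CDB Mul1=-2576 // r0:Add1,r1:-92,r2:88,r3:-4,r4:-96
cycle 21: - // r0:Add1,r1:-92,r2:88,r3:-4,r4:-96
cycle 22: CDB Add3=2484 // r0:Add1,r1:-92,r2:88,r3:-4,r4:-96
cycle 23: - // r0:Add1,r1:-92,r2:88,r3:-4,r4:-96
cycle 24: CDB Add1=2388 // r0:2388,r1:-92,r2:88,r3:-4,r4:-96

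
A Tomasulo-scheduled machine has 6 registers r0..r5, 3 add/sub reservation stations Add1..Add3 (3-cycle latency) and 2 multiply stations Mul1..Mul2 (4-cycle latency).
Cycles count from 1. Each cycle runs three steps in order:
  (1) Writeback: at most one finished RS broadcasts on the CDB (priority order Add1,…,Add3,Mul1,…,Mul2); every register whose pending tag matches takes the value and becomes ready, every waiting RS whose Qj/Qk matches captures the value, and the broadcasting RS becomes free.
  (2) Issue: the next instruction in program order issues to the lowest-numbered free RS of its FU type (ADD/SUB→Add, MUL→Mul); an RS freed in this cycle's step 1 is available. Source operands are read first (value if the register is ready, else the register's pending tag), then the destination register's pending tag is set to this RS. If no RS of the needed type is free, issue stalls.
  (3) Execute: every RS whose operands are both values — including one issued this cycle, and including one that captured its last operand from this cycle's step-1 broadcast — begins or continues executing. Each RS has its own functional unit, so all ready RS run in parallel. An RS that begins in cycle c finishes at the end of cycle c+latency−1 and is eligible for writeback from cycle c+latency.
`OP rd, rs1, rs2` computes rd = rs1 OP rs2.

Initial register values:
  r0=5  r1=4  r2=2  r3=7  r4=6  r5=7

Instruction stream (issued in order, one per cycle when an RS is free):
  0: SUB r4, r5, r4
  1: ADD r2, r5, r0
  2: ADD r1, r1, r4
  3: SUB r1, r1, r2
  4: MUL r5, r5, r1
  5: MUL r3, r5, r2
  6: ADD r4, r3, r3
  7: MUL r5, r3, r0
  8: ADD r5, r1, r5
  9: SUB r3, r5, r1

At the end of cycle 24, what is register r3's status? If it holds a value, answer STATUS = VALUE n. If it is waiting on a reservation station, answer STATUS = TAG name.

STATUS = TAG Add3

cycle 1: issue SUB r4<-Add1 // r0:5,r1:4,r2:2,r3:7,r4:Add1,r5:7
cycle 2: issue ADD r2<-Add2 // r0:5,r1:4,r2:Add2,r3:7,r4:Add1,r5:7
cycle 3: issue ADD r1<-Add3 // r0:5,r1:Add3,r2:Add2,r3:7,r4:Add1,r5:7
cycle 4: CDB Add1=1; issue SUB r1<-Add1 // r0:5,r1:Add1,r2:Add2,r3:7,r4:1,r5:7
cycle 5: CDB Add2=12; issue MUL r5<-Mul1 // r0:5,r1:Add1,r2:12,r3:7,r4:1,r5:Mul1
cycle 6: issue MUL r3<-Mul2 // r0:5,r1:Add1,r2:12,r3:Mul2,r4:1,r5:Mul1
cycle 7: CDB Add3=5; issue ADD r4<-Add2 // r0:5,r1:Add1,r2:12,r3:Mul2,r4:Add2,r5:Mul1
cycle 8: stall // r0:5,r1:Add1,r2:12,r3:Mul2,r4:Add2,r5:Mul1
cycle 9: stall // r0:5,r1:Add1,r2:12,r3:Mul2,r4:Add2,r5:Mul1
cycle 10: CDB Add1=-7; stall // r0:5,r1:-7,r2:12,r3:Mul2,r4:Add2,r5:Mul1
cycle 11: stall // r0:5,r1:-7,r2:12,r3:Mul2,r4:Add2,r5:Mul1
cycle 12: stall // r0:5,r1:-7,r2:12,r3:Mul2,r4:Add2,r5:Mul1
cycle 13: stall // r0:5,r1:-7,r2:12,r3:Mul2,r4:Add2,r5:Mul1
cycle 14: CDB Mul1=-49; issue MUL r5<-Mul1 // r0:5,r1:-7,r2:12,r3:Mul2,r4:Add2,r5:Mul1
cycle 15: issue ADD r5<-Add1 // r0:5,r1:-7,r2:12,r3:Mul2,r4:Add2,r5:Add1
cycle 16: issue SUB r3<-Add3 // r0:5,r1:-7,r2:12,r3:Add3,r4:Add2,r5:Add1
cycle 17: - // r0:5,r1:-7,r2:12,r3:Add3,r4:Add2,r5:Add1
cycle 18: CDB Mul2=-588 // r0:5,r1:-7,r2:12,r3:Add3,r4:Add2,r5:Add1
cycle 19: - // r0:5,r1:-7,r2:12,r3:Add3,r4:Add2,r5:Add1
cycle 20: - // r0:5,r1:-7,r2:12,r3:Add3,r4:Add2,r5:Add1
cycle 21: CDB Add2=-1176 // r0:5,r1:-7,r2:12,r3:Add3,r4:-1176,r5:Add1
cycle 22: CDB Mul1=-2940 // r0:5,r1:-7,r2:12,r3:Add3,r4:-1176,r5:Add1
cycle 23: - // r0:5,r1:-7,r2:12,r3:Add3,r4:-1176,r5:Add1
cycle 24: - // r0:5,r1:-7,r2:12,r3:Add3,r4:-1176,r5:Add1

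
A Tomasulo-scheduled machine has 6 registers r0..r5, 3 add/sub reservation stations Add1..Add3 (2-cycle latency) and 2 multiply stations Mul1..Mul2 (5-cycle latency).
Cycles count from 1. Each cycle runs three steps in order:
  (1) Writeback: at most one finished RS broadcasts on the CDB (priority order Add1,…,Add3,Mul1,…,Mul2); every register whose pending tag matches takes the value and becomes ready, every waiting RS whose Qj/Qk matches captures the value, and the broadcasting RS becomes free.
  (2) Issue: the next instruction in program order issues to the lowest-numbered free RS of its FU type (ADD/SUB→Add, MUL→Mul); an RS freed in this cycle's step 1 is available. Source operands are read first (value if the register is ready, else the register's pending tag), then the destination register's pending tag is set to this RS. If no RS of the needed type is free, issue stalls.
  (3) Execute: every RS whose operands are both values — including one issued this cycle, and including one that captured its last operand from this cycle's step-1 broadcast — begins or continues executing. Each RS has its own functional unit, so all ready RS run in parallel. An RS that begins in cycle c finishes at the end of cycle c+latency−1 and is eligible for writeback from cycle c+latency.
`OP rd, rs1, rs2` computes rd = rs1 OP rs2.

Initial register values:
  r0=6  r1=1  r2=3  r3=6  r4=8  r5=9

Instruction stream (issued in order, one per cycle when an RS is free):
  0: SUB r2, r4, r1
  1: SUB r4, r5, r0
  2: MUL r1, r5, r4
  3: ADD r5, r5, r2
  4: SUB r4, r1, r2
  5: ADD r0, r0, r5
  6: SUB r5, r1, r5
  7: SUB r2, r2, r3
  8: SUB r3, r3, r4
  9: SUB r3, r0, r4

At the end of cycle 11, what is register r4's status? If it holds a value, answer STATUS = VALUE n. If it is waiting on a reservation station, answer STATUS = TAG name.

c1: issue SUB r2<-Add1 | r0:6,r1:1,r2:Add1,r3:6,r4:8,r5:9
c2: issue SUB r4<-Add2 | r0:6,r1:1,r2:Add1,r3:6,r4:Add2,r5:9
c3: CDB Add1=7; issue MUL r1<-Mul1 | r0:6,r1:Mul1,r2:7,r3:6,r4:Add2,r5:9
c4: CDB Add2=3; issue ADD r5<-Add1 | r0:6,r1:Mul1,r2:7,r3:6,r4:3,r5:Add1
c5: issue SUB r4<-Add2 | r0:6,r1:Mul1,r2:7,r3:6,r4:Add2,r5:Add1
c6: CDB Add1=16; issue ADD r0<-Add1 | r0:Add1,r1:Mul1,r2:7,r3:6,r4:Add2,r5:16
c7: issue SUB r5<-Add3 | r0:Add1,r1:Mul1,r2:7,r3:6,r4:Add2,r5:Add3
c8: CDB Add1=22; issue SUB r2<-Add1 | r0:22,r1:Mul1,r2:Add1,r3:6,r4:Add2,r5:Add3
c9: CDB Mul1=27; stall | r0:22,r1:27,r2:Add1,r3:6,r4:Add2,r5:Add3
c10: CDB Add1=1; issue SUB r3<-Add1 | r0:22,r1:27,r2:1,r3:Add1,r4:Add2,r5:Add3
c11: CDB Add2=20; issue SUB r3<-Add2 | r0:22,r1:27,r2:1,r3:Add2,r4:20,r5:Add3

STATUS = VALUE 20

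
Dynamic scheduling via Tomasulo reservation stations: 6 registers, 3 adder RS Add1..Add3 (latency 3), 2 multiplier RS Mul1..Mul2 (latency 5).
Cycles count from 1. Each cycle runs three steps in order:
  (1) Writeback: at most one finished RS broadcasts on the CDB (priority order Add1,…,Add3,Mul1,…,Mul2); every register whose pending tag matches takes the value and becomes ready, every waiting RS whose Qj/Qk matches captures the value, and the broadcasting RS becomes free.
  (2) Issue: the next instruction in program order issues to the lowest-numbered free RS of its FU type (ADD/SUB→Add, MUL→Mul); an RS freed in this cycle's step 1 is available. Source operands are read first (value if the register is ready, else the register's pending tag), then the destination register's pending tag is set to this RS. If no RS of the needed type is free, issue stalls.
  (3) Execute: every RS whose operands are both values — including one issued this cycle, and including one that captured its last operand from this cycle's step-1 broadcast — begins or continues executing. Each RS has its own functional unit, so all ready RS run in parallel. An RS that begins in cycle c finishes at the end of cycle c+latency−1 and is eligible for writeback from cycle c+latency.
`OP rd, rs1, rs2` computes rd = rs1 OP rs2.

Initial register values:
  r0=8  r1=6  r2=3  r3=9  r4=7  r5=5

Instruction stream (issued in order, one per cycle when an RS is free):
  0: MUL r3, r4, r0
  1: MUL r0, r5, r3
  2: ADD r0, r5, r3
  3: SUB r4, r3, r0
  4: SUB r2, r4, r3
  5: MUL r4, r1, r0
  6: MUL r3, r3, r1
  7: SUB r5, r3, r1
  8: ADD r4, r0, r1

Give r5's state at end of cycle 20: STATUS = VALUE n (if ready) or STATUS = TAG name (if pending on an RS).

cycle 1: issue MUL r3<-Mul1 // r0:8,r1:6,r2:3,r3:Mul1,r4:7,r5:5
cycle 2: issue MUL r0<-Mul2 // r0:Mul2,r1:6,r2:3,r3:Mul1,r4:7,r5:5
cycle 3: issue ADD r0<-Add1 // r0:Add1,r1:6,r2:3,r3:Mul1,r4:7,r5:5
cycle 4: issue SUB r4<-Add2 // r0:Add1,r1:6,r2:3,r3:Mul1,r4:Add2,r5:5
cycle 5: issue SUB r2<-Add3 // r0:Add1,r1:6,r2:Add3,r3:Mul1,r4:Add2,r5:5
cycle 6: CDB Mul1=56; issue MUL r4<-Mul1 // r0:Add1,r1:6,r2:Add3,r3:56,r4:Mul1,r5:5
cycle 7: stall // r0:Add1,r1:6,r2:Add3,r3:56,r4:Mul1,r5:5
cycle 8: stall // r0:Add1,r1:6,r2:Add3,r3:56,r4:Mul1,r5:5
cycle 9: CDB Add1=61; stall // r0:61,r1:6,r2:Add3,r3:56,r4:Mul1,r5:5
cycle 10: stall // r0:61,r1:6,r2:Add3,r3:56,r4:Mul1,r5:5
cycle 11: CDB Mul2=280; issue MUL r3<-Mul2 // r0:61,r1:6,r2:Add3,r3:Mul2,r4:Mul1,r5:5
cycle 12: CDB Add2=-5; issue SUB r5<-Add1 // r0:61,r1:6,r2:Add3,r3:Mul2,r4:Mul1,r5:Add1
cycle 13: issue ADD r4<-Add2 // r0:61,r1:6,r2:Add3,r3:Mul2,r4:Add2,r5:Add1
cycle 14: CDB Mul1=366 // r0:61,r1:6,r2:Add3,r3:Mul2,r4:Add2,r5:Add1
cycle 15: CDB Add3=-61 // r0:61,r1:6,r2:-61,r3:Mul2,r4:Add2,r5:Add1
cycle 16: CDB Add2=67 // r0:61,r1:6,r2:-61,r3:Mul2,r4:67,r5:Add1
cycle 17: CDB Mul2=336 // r0:61,r1:6,r2:-61,r3:336,r4:67,r5:Add1
cycle 18: - // r0:61,r1:6,r2:-61,r3:336,r4:67,r5:Add1
cycle 19: - // r0:61,r1:6,r2:-61,r3:336,r4:67,r5:Add1
cycle 20: CDB Add1=330 // r0:61,r1:6,r2:-61,r3:336,r4:67,r5:330

STATUS = VALUE 330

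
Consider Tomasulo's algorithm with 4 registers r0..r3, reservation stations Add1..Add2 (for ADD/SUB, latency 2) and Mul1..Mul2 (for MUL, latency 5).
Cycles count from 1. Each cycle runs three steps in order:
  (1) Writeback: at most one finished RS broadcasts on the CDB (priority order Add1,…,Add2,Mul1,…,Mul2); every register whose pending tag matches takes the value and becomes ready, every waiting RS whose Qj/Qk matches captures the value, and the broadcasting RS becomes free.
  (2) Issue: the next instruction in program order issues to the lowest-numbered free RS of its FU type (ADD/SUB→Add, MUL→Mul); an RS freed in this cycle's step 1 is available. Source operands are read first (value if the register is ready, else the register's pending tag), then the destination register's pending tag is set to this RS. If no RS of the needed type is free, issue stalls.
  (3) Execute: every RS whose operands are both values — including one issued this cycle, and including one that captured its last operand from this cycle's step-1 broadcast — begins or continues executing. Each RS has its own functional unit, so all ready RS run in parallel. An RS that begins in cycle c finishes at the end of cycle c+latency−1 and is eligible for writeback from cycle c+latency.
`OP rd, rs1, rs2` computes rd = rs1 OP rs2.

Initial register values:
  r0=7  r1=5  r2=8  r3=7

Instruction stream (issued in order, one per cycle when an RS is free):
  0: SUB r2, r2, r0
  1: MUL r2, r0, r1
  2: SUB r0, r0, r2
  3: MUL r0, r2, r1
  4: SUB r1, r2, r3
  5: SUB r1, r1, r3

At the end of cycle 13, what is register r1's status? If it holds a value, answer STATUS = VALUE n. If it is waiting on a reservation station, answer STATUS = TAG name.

STATUS = VALUE 21

c1: issue SUB r2<-Add1 | r0:7,r1:5,r2:Add1,r3:7
c2: issue MUL r2<-Mul1 | r0:7,r1:5,r2:Mul1,r3:7
c3: CDB Add1=1; issue SUB r0<-Add1 | r0:Add1,r1:5,r2:Mul1,r3:7
c4: issue MUL r0<-Mul2 | r0:Mul2,r1:5,r2:Mul1,r3:7
c5: issue SUB r1<-Add2 | r0:Mul2,r1:Add2,r2:Mul1,r3:7
c6: stall | r0:Mul2,r1:Add2,r2:Mul1,r3:7
c7: CDB Mul1=35; stall | r0:Mul2,r1:Add2,r2:35,r3:7
c8: stall | r0:Mul2,r1:Add2,r2:35,r3:7
c9: CDB Add1=-28; issue SUB r1<-Add1 | r0:Mul2,r1:Add1,r2:35,r3:7
c10: CDB Add2=28 | r0:Mul2,r1:Add1,r2:35,r3:7
c11: - | r0:Mul2,r1:Add1,r2:35,r3:7
c12: CDB Add1=21 | r0:Mul2,r1:21,r2:35,r3:7
c13: CDB Mul2=175 | r0:175,r1:21,r2:35,r3:7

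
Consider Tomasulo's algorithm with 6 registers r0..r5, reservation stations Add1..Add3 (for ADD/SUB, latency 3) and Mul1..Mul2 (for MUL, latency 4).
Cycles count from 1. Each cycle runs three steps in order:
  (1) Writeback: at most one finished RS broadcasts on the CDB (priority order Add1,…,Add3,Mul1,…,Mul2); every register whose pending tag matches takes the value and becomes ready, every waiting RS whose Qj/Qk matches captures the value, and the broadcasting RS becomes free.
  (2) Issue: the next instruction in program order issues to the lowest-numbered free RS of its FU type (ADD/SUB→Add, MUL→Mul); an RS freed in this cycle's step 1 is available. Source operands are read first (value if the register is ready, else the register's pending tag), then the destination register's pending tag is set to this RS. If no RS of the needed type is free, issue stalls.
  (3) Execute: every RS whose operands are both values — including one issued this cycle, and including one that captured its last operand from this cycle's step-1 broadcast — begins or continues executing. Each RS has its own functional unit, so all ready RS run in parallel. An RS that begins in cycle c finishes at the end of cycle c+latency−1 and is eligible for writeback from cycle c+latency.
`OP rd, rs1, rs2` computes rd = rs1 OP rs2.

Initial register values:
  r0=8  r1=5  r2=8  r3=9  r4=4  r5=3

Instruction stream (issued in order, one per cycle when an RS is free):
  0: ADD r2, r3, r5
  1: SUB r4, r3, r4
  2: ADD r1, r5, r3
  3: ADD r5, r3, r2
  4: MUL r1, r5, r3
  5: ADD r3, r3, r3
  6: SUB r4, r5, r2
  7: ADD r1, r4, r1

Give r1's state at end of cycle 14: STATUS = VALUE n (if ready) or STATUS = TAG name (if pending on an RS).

c1: issue ADD r2<-Add1 | r0:8,r1:5,r2:Add1,r3:9,r4:4,r5:3
c2: issue SUB r4<-Add2 | r0:8,r1:5,r2:Add1,r3:9,r4:Add2,r5:3
c3: issue ADD r1<-Add3 | r0:8,r1:Add3,r2:Add1,r3:9,r4:Add2,r5:3
c4: CDB Add1=12; issue ADD r5<-Add1 | r0:8,r1:Add3,r2:12,r3:9,r4:Add2,r5:Add1
c5: CDB Add2=5; issue MUL r1<-Mul1 | r0:8,r1:Mul1,r2:12,r3:9,r4:5,r5:Add1
c6: CDB Add3=12; issue ADD r3<-Add2 | r0:8,r1:Mul1,r2:12,r3:Add2,r4:5,r5:Add1
c7: CDB Add1=21; issue SUB r4<-Add1 | r0:8,r1:Mul1,r2:12,r3:Add2,r4:Add1,r5:21
c8: issue ADD r1<-Add3 | r0:8,r1:Add3,r2:12,r3:Add2,r4:Add1,r5:21
c9: CDB Add2=18 | r0:8,r1:Add3,r2:12,r3:18,r4:Add1,r5:21
c10: CDB Add1=9 | r0:8,r1:Add3,r2:12,r3:18,r4:9,r5:21
c11: CDB Mul1=189 | r0:8,r1:Add3,r2:12,r3:18,r4:9,r5:21
c12: - | r0:8,r1:Add3,r2:12,r3:18,r4:9,r5:21
c13: - | r0:8,r1:Add3,r2:12,r3:18,r4:9,r5:21
c14: CDB Add3=198 | r0:8,r1:198,r2:12,r3:18,r4:9,r5:21

STATUS = VALUE 198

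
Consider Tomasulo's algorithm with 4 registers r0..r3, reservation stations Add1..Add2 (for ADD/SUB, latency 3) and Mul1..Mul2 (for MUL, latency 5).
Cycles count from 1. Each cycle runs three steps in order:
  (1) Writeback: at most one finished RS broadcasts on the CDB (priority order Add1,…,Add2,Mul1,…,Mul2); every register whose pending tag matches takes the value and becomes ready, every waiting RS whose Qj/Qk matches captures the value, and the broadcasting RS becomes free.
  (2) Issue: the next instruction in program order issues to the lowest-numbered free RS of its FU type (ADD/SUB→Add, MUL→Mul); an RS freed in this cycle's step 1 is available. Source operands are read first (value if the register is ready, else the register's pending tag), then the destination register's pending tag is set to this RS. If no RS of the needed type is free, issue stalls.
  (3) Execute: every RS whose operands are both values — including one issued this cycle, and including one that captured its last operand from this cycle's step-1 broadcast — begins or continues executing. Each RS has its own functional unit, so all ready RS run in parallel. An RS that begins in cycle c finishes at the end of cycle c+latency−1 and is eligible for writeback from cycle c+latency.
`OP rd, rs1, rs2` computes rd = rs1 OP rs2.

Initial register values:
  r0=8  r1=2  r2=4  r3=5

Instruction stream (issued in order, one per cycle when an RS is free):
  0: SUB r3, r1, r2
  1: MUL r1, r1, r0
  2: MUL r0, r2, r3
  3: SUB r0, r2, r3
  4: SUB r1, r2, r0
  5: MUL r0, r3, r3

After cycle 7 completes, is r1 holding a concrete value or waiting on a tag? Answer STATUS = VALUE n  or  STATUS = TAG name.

STATUS = TAG Add2

  c1: issue SUB r3<-Add1  regs: r0:8,r1:2,r2:4,r3:Add1
  c2: issue MUL r1<-Mul1  regs: r0:8,r1:Mul1,r2:4,r3:Add1
  c3: issue MUL r0<-Mul2  regs: r0:Mul2,r1:Mul1,r2:4,r3:Add1
  c4: CDB Add1=-2; issue SUB r0<-Add1  regs: r0:Add1,r1:Mul1,r2:4,r3:-2
  c5: issue SUB r1<-Add2  regs: r0:Add1,r1:Add2,r2:4,r3:-2
  c6: stall  regs: r0:Add1,r1:Add2,r2:4,r3:-2
  c7: CDB Add1=6; stall  regs: r0:6,r1:Add2,r2:4,r3:-2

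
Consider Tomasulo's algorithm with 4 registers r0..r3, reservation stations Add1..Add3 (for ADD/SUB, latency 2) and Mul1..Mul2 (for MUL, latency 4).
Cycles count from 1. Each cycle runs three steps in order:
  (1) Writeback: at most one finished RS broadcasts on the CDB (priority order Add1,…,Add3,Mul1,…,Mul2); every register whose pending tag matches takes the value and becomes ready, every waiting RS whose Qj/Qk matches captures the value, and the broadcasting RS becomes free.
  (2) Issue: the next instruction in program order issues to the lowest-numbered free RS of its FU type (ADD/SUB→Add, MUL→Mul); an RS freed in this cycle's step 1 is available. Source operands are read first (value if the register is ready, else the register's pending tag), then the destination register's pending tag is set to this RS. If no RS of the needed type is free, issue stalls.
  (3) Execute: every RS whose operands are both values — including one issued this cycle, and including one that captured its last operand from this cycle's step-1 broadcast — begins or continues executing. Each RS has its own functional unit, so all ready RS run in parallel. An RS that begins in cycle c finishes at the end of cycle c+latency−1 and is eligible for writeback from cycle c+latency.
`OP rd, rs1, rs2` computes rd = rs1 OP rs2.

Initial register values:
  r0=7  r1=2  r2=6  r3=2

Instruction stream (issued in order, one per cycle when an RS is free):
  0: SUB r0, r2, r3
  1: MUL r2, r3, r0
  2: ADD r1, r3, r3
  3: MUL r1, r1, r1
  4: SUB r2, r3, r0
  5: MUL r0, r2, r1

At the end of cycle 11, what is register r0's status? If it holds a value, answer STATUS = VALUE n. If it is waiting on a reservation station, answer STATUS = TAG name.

STATUS = TAG Mul1

  c1: issue SUB r0<-Add1  regs: r0:Add1,r1:2,r2:6,r3:2
  c2: issue MUL r2<-Mul1  regs: r0:Add1,r1:2,r2:Mul1,r3:2
  c3: CDB Add1=4; issue ADD r1<-Add1  regs: r0:4,r1:Add1,r2:Mul1,r3:2
  c4: issue MUL r1<-Mul2  regs: r0:4,r1:Mul2,r2:Mul1,r3:2
  c5: CDB Add1=4; issue SUB r2<-Add1  regs: r0:4,r1:Mul2,r2:Add1,r3:2
  c6: stall  regs: r0:4,r1:Mul2,r2:Add1,r3:2
  c7: CDB Add1=-2; stall  regs: r0:4,r1:Mul2,r2:-2,r3:2
  c8: CDB Mul1=8; issue MUL r0<-Mul1  regs: r0:Mul1,r1:Mul2,r2:-2,r3:2
  c9: CDB Mul2=16  regs: r0:Mul1,r1:16,r2:-2,r3:2
  c10: -  regs: r0:Mul1,r1:16,r2:-2,r3:2
  c11: -  regs: r0:Mul1,r1:16,r2:-2,r3:2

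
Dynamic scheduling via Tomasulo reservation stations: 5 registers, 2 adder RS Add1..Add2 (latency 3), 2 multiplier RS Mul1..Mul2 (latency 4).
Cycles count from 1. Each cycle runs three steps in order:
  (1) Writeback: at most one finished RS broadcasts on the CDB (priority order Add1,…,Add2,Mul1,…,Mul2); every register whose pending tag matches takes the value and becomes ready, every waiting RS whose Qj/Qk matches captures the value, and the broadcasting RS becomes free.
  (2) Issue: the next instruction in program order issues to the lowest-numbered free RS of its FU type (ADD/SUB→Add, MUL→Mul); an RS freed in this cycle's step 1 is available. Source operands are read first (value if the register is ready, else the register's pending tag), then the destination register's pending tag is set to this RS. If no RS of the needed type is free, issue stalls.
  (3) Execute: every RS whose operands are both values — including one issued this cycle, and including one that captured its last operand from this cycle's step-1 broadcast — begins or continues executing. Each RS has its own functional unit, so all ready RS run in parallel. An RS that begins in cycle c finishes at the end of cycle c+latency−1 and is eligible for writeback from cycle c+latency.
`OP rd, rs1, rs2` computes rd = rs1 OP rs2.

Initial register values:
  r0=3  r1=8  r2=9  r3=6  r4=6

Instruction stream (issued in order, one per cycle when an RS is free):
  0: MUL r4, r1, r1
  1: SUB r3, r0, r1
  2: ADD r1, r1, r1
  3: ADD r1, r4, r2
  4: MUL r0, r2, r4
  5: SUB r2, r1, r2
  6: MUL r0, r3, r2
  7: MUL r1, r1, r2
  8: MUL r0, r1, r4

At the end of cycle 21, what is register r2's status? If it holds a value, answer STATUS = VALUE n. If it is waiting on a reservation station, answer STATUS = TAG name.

  c1: issue MUL r4<-Mul1  regs: r0:3,r1:8,r2:9,r3:6,r4:Mul1
  c2: issue SUB r3<-Add1  regs: r0:3,r1:8,r2:9,r3:Add1,r4:Mul1
  c3: issue ADD r1<-Add2  regs: r0:3,r1:Add2,r2:9,r3:Add1,r4:Mul1
  c4: stall  regs: r0:3,r1:Add2,r2:9,r3:Add1,r4:Mul1
  c5: CDB Add1=-5; issue ADD r1<-Add1  regs: r0:3,r1:Add1,r2:9,r3:-5,r4:Mul1
  c6: CDB Add2=16; issue MUL r0<-Mul2  regs: r0:Mul2,r1:Add1,r2:9,r3:-5,r4:Mul1
  c7: CDB Mul1=64; issue SUB r2<-Add2  regs: r0:Mul2,r1:Add1,r2:Add2,r3:-5,r4:64
  c8: issue MUL r0<-Mul1  regs: r0:Mul1,r1:Add1,r2:Add2,r3:-5,r4:64
  c9: stall  regs: r0:Mul1,r1:Add1,r2:Add2,r3:-5,r4:64
  c10: CDB Add1=73; stall  regs: r0:Mul1,r1:73,r2:Add2,r3:-5,r4:64
  c11: CDB Mul2=576; issue MUL r1<-Mul2  regs: r0:Mul1,r1:Mul2,r2:Add2,r3:-5,r4:64
  c12: stall  regs: r0:Mul1,r1:Mul2,r2:Add2,r3:-5,r4:64
  c13: CDB Add2=64; stall  regs: r0:Mul1,r1:Mul2,r2:64,r3:-5,r4:64
  c14: stall  regs: r0:Mul1,r1:Mul2,r2:64,r3:-5,r4:64
  c15: stall  regs: r0:Mul1,r1:Mul2,r2:64,r3:-5,r4:64
  c16: stall  regs: r0:Mul1,r1:Mul2,r2:64,r3:-5,r4:64
  c17: CDB Mul1=-320; issue MUL r0<-Mul1  regs: r0:Mul1,r1:Mul2,r2:64,r3:-5,r4:64
  c18: CDB Mul2=4672  regs: r0:Mul1,r1:4672,r2:64,r3:-5,r4:64
  c19: -  regs: r0:Mul1,r1:4672,r2:64,r3:-5,r4:64
  c20: -  regs: r0:Mul1,r1:4672,r2:64,r3:-5,r4:64
  c21: -  regs: r0:Mul1,r1:4672,r2:64,r3:-5,r4:64

STATUS = VALUE 64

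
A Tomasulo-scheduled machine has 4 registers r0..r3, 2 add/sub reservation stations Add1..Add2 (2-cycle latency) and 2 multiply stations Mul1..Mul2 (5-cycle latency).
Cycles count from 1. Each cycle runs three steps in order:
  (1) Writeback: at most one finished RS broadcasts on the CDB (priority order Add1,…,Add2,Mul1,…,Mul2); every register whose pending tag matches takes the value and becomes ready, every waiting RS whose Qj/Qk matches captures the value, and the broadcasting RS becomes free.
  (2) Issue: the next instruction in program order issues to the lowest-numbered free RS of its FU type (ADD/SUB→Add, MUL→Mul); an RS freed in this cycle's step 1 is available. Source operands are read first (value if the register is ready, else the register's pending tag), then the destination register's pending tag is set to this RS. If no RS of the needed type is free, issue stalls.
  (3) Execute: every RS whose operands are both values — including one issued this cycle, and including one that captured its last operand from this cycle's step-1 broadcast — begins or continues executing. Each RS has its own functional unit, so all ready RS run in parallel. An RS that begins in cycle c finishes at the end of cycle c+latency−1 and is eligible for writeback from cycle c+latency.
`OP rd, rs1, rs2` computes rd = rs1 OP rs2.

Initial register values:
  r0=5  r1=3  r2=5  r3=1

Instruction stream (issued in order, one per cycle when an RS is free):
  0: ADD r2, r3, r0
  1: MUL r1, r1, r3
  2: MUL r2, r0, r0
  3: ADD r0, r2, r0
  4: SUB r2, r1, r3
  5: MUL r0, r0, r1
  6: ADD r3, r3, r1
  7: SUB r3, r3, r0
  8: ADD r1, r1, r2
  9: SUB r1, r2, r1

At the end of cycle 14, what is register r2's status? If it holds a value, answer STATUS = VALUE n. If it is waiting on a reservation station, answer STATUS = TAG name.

STATUS = VALUE 2

c1: issue ADD r2<-Add1 | r0:5,r1:3,r2:Add1,r3:1
c2: issue MUL r1<-Mul1 | r0:5,r1:Mul1,r2:Add1,r3:1
c3: CDB Add1=6; issue MUL r2<-Mul2 | r0:5,r1:Mul1,r2:Mul2,r3:1
c4: issue ADD r0<-Add1 | r0:Add1,r1:Mul1,r2:Mul2,r3:1
c5: issue SUB r2<-Add2 | r0:Add1,r1:Mul1,r2:Add2,r3:1
c6: stall | r0:Add1,r1:Mul1,r2:Add2,r3:1
c7: CDB Mul1=3; issue MUL r0<-Mul1 | r0:Mul1,r1:3,r2:Add2,r3:1
c8: CDB Mul2=25; stall | r0:Mul1,r1:3,r2:Add2,r3:1
c9: CDB Add2=2; issue ADD r3<-Add2 | r0:Mul1,r1:3,r2:2,r3:Add2
c10: CDB Add1=30; issue SUB r3<-Add1 | r0:Mul1,r1:3,r2:2,r3:Add1
c11: CDB Add2=4; issue ADD r1<-Add2 | r0:Mul1,r1:Add2,r2:2,r3:Add1
c12: stall | r0:Mul1,r1:Add2,r2:2,r3:Add1
c13: CDB Add2=5; issue SUB r1<-Add2 | r0:Mul1,r1:Add2,r2:2,r3:Add1
c14: - | r0:Mul1,r1:Add2,r2:2,r3:Add1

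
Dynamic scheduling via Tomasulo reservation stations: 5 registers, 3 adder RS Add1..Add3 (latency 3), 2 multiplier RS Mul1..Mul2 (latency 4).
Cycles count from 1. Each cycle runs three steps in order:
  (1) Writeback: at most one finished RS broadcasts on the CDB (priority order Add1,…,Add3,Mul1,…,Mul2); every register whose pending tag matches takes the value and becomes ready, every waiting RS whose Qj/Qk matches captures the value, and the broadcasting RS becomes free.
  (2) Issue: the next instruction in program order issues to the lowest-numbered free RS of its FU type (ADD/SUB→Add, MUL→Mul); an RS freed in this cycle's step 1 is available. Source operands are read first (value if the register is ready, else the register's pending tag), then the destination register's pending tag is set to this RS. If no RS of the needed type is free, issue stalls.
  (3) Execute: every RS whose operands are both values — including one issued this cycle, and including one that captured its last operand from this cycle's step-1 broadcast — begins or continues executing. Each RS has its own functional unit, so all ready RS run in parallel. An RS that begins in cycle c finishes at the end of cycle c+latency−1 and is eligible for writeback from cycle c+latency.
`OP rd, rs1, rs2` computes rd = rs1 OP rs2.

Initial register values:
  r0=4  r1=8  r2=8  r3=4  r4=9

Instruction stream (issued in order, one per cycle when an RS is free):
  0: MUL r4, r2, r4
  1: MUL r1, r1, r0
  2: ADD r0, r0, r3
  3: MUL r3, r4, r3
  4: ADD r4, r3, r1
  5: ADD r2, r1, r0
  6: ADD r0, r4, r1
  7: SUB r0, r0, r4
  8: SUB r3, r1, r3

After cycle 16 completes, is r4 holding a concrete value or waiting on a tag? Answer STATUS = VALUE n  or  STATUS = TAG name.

  c1: issue MUL r4<-Mul1  regs: r0:4,r1:8,r2:8,r3:4,r4:Mul1
  c2: issue MUL r1<-Mul2  regs: r0:4,r1:Mul2,r2:8,r3:4,r4:Mul1
  c3: issue ADD r0<-Add1  regs: r0:Add1,r1:Mul2,r2:8,r3:4,r4:Mul1
  c4: stall  regs: r0:Add1,r1:Mul2,r2:8,r3:4,r4:Mul1
  c5: CDB Mul1=72; issue MUL r3<-Mul1  regs: r0:Add1,r1:Mul2,r2:8,r3:Mul1,r4:72
  c6: CDB Add1=8; issue ADD r4<-Add1  regs: r0:8,r1:Mul2,r2:8,r3:Mul1,r4:Add1
  c7: CDB Mul2=32; issue ADD r2<-Add2  regs: r0:8,r1:32,r2:Add2,r3:Mul1,r4:Add1
  c8: issue ADD r0<-Add3  regs: r0:Add3,r1:32,r2:Add2,r3:Mul1,r4:Add1
  c9: CDB Mul1=288; stall  regs: r0:Add3,r1:32,r2:Add2,r3:288,r4:Add1
  c10: CDB Add2=40; issue SUB r0<-Add2  regs: r0:Add2,r1:32,r2:40,r3:288,r4:Add1
  c11: stall  regs: r0:Add2,r1:32,r2:40,r3:288,r4:Add1
  c12: CDB Add1=320; issue SUB r3<-Add1  regs: r0:Add2,r1:32,r2:40,r3:Add1,r4:320
  c13: -  regs: r0:Add2,r1:32,r2:40,r3:Add1,r4:320
  c14: -  regs: r0:Add2,r1:32,r2:40,r3:Add1,r4:320
  c15: CDB Add1=-256  regs: r0:Add2,r1:32,r2:40,r3:-256,r4:320
  c16: CDB Add3=352  regs: r0:Add2,r1:32,r2:40,r3:-256,r4:320

STATUS = VALUE 320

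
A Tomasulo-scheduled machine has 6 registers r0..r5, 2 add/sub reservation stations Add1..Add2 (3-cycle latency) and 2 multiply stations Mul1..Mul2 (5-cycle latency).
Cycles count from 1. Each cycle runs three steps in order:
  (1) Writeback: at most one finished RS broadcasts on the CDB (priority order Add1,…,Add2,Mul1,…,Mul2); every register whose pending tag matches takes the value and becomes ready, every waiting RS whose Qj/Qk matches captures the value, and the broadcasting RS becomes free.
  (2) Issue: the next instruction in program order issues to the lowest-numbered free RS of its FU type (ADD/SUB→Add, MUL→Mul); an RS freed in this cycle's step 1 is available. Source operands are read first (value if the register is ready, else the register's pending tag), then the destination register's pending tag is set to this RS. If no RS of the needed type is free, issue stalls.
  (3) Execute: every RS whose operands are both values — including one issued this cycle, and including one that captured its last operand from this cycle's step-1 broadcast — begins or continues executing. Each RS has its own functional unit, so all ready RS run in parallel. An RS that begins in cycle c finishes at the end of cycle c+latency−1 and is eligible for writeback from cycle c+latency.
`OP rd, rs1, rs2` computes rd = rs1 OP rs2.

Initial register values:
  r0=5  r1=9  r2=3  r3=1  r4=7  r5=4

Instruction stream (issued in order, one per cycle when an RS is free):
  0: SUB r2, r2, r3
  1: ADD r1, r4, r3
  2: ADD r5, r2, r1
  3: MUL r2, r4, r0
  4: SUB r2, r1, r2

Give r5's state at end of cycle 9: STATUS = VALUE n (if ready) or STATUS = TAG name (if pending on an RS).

STATUS = VALUE 10

  c1: issue SUB r2<-Add1  regs: r0:5,r1:9,r2:Add1,r3:1,r4:7,r5:4
  c2: issue ADD r1<-Add2  regs: r0:5,r1:Add2,r2:Add1,r3:1,r4:7,r5:4
  c3: stall  regs: r0:5,r1:Add2,r2:Add1,r3:1,r4:7,r5:4
  c4: CDB Add1=2; issue ADD r5<-Add1  regs: r0:5,r1:Add2,r2:2,r3:1,r4:7,r5:Add1
  c5: CDB Add2=8; issue MUL r2<-Mul1  regs: r0:5,r1:8,r2:Mul1,r3:1,r4:7,r5:Add1
  c6: issue SUB r2<-Add2  regs: r0:5,r1:8,r2:Add2,r3:1,r4:7,r5:Add1
  c7: -  regs: r0:5,r1:8,r2:Add2,r3:1,r4:7,r5:Add1
  c8: CDB Add1=10  regs: r0:5,r1:8,r2:Add2,r3:1,r4:7,r5:10
  c9: -  regs: r0:5,r1:8,r2:Add2,r3:1,r4:7,r5:10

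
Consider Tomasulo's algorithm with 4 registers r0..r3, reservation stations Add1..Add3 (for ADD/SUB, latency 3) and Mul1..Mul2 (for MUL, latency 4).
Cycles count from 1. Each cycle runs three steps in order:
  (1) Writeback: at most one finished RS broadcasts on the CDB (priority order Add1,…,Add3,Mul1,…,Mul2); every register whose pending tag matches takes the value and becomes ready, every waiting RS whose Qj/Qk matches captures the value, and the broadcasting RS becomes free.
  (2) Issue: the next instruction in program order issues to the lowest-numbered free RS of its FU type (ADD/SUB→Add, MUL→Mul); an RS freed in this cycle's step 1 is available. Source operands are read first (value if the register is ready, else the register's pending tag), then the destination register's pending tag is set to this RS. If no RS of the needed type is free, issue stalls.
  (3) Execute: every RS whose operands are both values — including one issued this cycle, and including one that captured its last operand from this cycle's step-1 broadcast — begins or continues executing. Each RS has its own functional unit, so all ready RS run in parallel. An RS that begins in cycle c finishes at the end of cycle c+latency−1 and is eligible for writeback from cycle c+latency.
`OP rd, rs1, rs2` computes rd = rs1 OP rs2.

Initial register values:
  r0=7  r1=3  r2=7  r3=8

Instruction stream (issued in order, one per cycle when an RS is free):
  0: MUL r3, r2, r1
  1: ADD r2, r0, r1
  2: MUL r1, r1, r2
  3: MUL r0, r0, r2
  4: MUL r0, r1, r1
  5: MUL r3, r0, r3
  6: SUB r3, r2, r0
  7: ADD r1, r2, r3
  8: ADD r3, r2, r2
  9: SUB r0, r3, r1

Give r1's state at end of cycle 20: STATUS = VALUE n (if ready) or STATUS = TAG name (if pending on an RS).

STATUS = VALUE -880

c1: issue MUL r3<-Mul1 | r0:7,r1:3,r2:7,r3:Mul1
c2: issue ADD r2<-Add1 | r0:7,r1:3,r2:Add1,r3:Mul1
c3: issue MUL r1<-Mul2 | r0:7,r1:Mul2,r2:Add1,r3:Mul1
c4: stall | r0:7,r1:Mul2,r2:Add1,r3:Mul1
c5: CDB Add1=10; stall | r0:7,r1:Mul2,r2:10,r3:Mul1
c6: CDB Mul1=21; issue MUL r0<-Mul1 | r0:Mul1,r1:Mul2,r2:10,r3:21
c7: stall | r0:Mul1,r1:Mul2,r2:10,r3:21
c8: stall | r0:Mul1,r1:Mul2,r2:10,r3:21
c9: CDB Mul2=30; issue MUL r0<-Mul2 | r0:Mul2,r1:30,r2:10,r3:21
c10: CDB Mul1=70; issue MUL r3<-Mul1 | r0:Mul2,r1:30,r2:10,r3:Mul1
c11: issue SUB r3<-Add1 | r0:Mul2,r1:30,r2:10,r3:Add1
c12: issue ADD r1<-Add2 | r0:Mul2,r1:Add2,r2:10,r3:Add1
c13: CDB Mul2=900; issue ADD r3<-Add3 | r0:900,r1:Add2,r2:10,r3:Add3
c14: stall | r0:900,r1:Add2,r2:10,r3:Add3
c15: stall | r0:900,r1:Add2,r2:10,r3:Add3
c16: CDB Add1=-890; issue SUB r0<-Add1 | r0:Add1,r1:Add2,r2:10,r3:Add3
c17: CDB Add3=20 | r0:Add1,r1:Add2,r2:10,r3:20
c18: CDB Mul1=18900 | r0:Add1,r1:Add2,r2:10,r3:20
c19: CDB Add2=-880 | r0:Add1,r1:-880,r2:10,r3:20
c20: - | r0:Add1,r1:-880,r2:10,r3:20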